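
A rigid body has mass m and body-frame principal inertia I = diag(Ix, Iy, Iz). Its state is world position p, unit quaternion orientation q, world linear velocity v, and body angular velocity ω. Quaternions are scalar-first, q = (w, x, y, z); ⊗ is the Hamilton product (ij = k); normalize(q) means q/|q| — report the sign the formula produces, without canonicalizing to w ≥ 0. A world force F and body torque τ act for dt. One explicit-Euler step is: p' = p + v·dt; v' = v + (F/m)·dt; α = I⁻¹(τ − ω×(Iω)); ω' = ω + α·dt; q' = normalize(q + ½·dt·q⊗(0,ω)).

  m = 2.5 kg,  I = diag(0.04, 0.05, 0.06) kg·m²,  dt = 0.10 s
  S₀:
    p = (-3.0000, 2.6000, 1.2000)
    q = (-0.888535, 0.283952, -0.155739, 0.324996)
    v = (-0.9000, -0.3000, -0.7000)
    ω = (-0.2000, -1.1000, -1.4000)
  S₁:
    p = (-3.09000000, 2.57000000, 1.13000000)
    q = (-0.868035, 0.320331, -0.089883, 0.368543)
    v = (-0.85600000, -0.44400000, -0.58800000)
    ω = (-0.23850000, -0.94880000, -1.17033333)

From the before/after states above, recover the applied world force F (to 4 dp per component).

v₁ − v₀ = (0.04400000, -0.14400000, 0.11200000)
applied force F = (1.1000, -3.6000, 2.8000)

F = (1.1000, -3.6000, 2.8000)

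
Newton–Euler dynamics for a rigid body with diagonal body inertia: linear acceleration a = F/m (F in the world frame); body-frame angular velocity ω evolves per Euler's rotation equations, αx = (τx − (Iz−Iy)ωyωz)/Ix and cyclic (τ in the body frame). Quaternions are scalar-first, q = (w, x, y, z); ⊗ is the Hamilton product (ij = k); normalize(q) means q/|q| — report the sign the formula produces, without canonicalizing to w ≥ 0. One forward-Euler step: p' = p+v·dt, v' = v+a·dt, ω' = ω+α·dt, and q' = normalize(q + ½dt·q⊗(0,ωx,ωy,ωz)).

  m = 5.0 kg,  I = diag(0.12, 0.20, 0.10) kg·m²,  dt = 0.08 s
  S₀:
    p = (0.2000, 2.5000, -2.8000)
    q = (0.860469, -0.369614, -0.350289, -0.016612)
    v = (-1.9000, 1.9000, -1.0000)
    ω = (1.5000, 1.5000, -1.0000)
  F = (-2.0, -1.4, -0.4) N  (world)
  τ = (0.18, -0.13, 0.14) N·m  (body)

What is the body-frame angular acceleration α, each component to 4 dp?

ω×(Iω) gyroscopic = (0.1500, -0.0300, 0.1800)
(τ − ω×Iω)/I = (0.2500, -0.5000, -0.4000)

α = (0.2500, -0.5000, -0.4000)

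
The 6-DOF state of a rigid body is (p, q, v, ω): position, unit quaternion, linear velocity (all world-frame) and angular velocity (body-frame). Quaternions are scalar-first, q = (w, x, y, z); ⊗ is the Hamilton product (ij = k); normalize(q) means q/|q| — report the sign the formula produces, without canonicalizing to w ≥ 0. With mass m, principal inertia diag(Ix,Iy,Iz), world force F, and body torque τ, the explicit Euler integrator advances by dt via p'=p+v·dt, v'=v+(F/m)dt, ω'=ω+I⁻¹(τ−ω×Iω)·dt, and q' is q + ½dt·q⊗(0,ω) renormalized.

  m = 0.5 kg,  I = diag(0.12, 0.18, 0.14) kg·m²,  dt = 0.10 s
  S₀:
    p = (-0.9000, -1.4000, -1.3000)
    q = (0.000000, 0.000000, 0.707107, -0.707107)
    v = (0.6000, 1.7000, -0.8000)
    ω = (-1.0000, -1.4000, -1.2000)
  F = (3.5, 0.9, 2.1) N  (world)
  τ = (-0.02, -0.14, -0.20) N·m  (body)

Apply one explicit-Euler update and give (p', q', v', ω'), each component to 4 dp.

p' = (-0.8400, -1.2300, -1.3800)
q' = (0.0070, -0.0914, 0.7384, -0.6681)
v' = (1.3000, 1.8800, -0.3800)
ω' = (-0.9607, -1.4644, -1.4029)

ω×(Iω) gyroscopic = (-0.0672, -0.0240, 0.0840)
α = I⁻¹(τ − ω×Iω) = (0.3933, -0.6444, -2.0286)
new body rate ω' = (-0.9607, -1.4644, -1.4029)
q⊗(0,ω) = (0.1414214, -1.8384782, 0.7071070, 0.7071070)
q + ½dt·q⊗(0,ω), renormalized = (0.0070, -0.0914, 0.7384, -0.6681)
a = F/m = (7.0000, 1.8000, 4.2000)
new position p' = (-0.8400, -1.2300, -1.3800)
v + (F/m)dt = (1.3000, 1.8800, -0.3800)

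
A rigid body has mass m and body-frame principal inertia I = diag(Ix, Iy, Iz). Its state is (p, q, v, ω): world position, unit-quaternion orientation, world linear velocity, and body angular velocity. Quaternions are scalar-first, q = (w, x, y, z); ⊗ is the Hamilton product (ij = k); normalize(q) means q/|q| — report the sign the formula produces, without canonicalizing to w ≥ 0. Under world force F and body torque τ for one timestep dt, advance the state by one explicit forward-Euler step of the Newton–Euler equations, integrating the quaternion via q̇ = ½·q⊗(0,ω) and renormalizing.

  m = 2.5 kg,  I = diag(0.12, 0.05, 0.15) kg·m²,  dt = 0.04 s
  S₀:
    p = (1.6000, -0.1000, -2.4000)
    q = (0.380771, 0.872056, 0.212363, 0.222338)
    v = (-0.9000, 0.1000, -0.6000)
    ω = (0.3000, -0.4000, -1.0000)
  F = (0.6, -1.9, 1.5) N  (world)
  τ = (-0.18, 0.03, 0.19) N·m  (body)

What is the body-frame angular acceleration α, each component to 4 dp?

precession coupling ω×(Iω) = (0.0400, 0.0090, 0.0084)
α = I⁻¹(τ − ω×Iω) = (-1.8333, 0.4200, 1.2107)

α = (-1.8333, 0.4200, 1.2107)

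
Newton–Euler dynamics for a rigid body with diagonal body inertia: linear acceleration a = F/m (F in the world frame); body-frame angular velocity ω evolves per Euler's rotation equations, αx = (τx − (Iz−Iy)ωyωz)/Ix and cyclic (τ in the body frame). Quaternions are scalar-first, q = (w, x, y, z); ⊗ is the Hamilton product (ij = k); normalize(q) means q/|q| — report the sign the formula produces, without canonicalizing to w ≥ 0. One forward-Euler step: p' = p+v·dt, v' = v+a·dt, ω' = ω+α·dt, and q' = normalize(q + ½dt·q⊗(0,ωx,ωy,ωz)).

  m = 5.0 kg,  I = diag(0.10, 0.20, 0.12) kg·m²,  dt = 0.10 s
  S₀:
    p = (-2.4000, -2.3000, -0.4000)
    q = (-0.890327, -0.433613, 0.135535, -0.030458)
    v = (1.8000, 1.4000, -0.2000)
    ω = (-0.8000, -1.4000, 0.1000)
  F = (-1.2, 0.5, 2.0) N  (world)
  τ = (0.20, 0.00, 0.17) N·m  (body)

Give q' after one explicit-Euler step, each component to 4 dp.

q' = (-0.8951, -0.3982, 0.2006, 0.0009)

2q̇ = q⊗(0,ω) = (-0.1540956, 0.6831739, 1.3141855, 0.6264535)
q' = normalize(q + ½dt·q⊗(0,ω)) = (-0.8951, -0.3982, 0.2006, 0.0009)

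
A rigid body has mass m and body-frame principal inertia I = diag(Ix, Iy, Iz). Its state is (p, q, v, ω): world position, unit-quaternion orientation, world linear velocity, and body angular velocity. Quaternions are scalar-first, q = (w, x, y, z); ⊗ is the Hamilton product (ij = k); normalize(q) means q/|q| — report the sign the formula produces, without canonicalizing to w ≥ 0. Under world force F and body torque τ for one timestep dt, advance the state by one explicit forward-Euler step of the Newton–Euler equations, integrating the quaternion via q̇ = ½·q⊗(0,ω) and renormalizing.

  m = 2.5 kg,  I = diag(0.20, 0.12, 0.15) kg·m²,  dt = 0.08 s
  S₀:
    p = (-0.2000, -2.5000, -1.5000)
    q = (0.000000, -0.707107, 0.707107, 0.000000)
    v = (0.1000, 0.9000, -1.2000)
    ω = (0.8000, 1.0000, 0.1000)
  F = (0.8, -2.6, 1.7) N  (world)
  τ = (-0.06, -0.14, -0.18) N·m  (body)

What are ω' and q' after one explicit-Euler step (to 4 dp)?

ω' = (0.7748, 0.9040, 0.0381)
q' = (-0.0056, -0.7034, 0.7090, -0.0508)

ω×(Iω) gyroscopic = (0.0030, 0.0040, -0.0640)
α = I⁻¹(τ − ω×Iω) = (-0.3150, -1.2000, -0.7733)
ω' = ω + α·dt = (0.7748, 0.9040, 0.0381)
Hamilton product q⊗(0,ω) = (-0.1414214, 0.0707107, 0.0707107, -1.2727926)
q + ½dt·q⊗(0,ω), renormalized = (-0.0056, -0.7034, 0.7090, -0.0508)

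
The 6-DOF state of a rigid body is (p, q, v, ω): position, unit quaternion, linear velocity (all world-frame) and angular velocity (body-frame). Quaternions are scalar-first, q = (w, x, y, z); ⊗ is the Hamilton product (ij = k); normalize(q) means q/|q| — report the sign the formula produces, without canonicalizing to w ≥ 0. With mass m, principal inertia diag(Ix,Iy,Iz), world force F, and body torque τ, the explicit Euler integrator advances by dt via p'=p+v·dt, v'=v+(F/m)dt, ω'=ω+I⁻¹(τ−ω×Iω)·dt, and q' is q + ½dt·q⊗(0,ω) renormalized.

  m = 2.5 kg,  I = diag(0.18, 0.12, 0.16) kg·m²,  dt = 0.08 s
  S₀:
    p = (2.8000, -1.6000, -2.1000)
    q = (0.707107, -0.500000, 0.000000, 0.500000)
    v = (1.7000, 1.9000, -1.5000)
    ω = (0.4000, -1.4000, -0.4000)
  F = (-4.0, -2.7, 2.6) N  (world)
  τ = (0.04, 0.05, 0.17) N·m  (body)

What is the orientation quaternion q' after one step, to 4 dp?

q' = (0.7218, -0.4598, -0.0395, 0.5157)

q⊗(0,ω) = (0.4000000, 0.9828428, -0.9899498, 0.4171572)
updated quaternion q' = (0.7218, -0.4598, -0.0395, 0.5157)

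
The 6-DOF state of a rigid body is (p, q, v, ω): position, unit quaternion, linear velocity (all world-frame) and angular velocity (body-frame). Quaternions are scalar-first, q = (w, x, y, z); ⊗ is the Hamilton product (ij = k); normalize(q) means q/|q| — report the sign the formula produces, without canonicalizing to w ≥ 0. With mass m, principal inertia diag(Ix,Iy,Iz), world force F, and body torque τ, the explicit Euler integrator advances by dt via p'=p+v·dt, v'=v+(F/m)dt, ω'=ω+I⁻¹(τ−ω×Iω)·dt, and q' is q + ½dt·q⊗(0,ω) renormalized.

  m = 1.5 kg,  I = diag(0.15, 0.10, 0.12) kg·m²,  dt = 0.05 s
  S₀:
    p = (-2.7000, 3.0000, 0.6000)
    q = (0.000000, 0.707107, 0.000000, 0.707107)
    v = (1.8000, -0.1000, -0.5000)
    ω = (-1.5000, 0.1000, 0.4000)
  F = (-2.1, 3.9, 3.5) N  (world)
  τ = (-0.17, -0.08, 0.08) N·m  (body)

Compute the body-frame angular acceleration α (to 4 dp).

α = (-1.1387, -0.6200, 0.6042)

gyro term ω×Iω = (0.0008, -0.0180, 0.0075)
α = I⁻¹(τ − ω×Iω) = (-1.1387, -0.6200, 0.6042)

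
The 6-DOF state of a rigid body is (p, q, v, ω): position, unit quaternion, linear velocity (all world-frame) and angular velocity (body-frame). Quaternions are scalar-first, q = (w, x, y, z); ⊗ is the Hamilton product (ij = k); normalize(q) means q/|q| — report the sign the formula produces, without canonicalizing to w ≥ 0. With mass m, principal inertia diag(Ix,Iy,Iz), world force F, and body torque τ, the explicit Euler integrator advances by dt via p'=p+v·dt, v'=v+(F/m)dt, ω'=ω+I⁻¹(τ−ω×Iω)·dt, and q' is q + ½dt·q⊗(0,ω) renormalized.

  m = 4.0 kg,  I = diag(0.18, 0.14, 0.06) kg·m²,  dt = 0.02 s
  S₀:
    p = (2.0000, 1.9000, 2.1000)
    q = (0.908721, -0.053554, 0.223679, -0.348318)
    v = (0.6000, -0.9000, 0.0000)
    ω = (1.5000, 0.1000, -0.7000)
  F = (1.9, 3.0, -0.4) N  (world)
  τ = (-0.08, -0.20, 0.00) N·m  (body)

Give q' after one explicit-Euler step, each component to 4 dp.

q⊗(0,ω) = (-0.1858595, 1.2413380, -0.4690927, -0.9769786)
q' = normalize(q + ½dt·q⊗(0,ω)) = (0.9067, -0.0411, 0.2190, -0.3580)

q' = (0.9067, -0.0411, 0.2190, -0.3580)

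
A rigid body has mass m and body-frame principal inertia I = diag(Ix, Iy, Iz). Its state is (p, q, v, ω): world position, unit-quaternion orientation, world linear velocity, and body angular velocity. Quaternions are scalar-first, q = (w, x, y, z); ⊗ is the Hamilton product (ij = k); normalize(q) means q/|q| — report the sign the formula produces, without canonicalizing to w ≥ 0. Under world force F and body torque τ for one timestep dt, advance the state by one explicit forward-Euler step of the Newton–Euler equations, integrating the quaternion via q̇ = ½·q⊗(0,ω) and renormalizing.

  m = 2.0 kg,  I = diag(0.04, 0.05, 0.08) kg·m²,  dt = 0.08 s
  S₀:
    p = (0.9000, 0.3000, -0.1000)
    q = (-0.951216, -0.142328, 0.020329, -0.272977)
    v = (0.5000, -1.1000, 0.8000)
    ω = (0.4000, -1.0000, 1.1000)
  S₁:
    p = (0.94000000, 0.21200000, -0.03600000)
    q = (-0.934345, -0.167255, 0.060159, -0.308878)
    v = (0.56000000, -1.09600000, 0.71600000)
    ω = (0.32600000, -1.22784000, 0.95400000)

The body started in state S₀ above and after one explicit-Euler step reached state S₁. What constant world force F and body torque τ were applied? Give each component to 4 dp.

v₁ − v₀ = (0.06000000, 0.00400000, -0.08400000)
applied force F = (1.5000, 0.1000, -2.1000)
ω₁ − ω₀ = (-0.07400000, -0.22784000, -0.14600000)
gyro term ω₀×Iω₀ = (-0.0330, -0.0176, -0.0040)
I·α + gyro = (-0.0700, -0.1600, -0.1500)

F = (1.5000, 0.1000, -2.1000)
τ = (-0.0700, -0.1600, -0.1500)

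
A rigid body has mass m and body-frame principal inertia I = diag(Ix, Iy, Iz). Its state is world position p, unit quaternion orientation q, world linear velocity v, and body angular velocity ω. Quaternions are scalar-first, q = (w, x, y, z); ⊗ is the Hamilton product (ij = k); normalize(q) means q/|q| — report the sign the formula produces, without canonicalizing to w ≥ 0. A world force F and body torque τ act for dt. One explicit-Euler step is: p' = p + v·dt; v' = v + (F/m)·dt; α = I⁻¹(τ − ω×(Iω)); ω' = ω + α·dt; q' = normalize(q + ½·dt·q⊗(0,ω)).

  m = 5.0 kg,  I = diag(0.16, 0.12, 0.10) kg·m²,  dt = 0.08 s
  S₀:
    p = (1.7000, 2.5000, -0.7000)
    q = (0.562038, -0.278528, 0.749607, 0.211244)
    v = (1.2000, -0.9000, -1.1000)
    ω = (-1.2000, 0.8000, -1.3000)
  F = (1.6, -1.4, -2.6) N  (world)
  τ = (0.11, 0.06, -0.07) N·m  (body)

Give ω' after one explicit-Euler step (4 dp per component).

precession coupling ω×(Iω) = (0.0208, 0.0936, 0.0384)
(τ − ω×Iω)/I = (0.5575, -0.2800, -1.0840)
new body rate ω' = (-1.1554, 0.7776, -1.3867)

ω' = (-1.1554, 0.7776, -1.3867)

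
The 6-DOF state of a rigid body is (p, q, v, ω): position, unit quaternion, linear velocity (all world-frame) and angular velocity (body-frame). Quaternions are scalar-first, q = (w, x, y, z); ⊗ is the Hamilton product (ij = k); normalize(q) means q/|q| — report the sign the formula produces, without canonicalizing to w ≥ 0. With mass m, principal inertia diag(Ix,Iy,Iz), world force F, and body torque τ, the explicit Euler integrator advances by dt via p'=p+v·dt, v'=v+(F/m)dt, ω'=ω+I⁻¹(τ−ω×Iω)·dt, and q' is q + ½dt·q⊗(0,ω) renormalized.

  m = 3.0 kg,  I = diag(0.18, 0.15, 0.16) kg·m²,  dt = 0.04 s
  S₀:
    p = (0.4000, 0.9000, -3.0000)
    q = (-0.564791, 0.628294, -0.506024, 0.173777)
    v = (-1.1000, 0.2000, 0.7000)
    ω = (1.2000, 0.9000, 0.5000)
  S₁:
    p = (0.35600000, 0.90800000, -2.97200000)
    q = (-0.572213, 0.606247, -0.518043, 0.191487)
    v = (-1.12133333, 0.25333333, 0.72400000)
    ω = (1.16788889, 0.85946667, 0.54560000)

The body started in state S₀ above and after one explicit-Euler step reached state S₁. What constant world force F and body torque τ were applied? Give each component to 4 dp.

rate change Δω = (-0.03211111, -0.04053333, 0.04560000)
gyro term ω₀×Iω₀ = (0.0045, 0.0120, -0.0324)
I·α + gyro = (-0.1400, -0.1400, 0.1500)
Δv = v₁−v₀ = (-0.02133333, 0.05333333, 0.02400000)
F = m·Δv/dt = (-1.6000, 4.0000, 1.8000)

F = (-1.6000, 4.0000, 1.8000)
τ = (-0.1400, -0.1400, 0.1500)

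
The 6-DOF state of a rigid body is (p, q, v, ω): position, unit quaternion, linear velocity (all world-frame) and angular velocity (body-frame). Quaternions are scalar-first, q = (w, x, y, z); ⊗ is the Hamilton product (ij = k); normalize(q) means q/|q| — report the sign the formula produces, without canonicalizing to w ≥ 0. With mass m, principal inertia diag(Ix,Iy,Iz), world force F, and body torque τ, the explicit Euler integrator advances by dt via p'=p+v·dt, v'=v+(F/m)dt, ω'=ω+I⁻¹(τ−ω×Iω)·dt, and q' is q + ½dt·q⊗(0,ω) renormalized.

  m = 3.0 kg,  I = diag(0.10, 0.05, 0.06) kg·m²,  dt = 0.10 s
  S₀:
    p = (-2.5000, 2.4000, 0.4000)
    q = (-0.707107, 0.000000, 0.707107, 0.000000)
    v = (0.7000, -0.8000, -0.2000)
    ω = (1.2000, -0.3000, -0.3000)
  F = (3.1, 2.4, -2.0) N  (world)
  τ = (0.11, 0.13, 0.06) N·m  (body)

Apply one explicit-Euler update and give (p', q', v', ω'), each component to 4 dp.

(τ − ω×Iω)/I = (1.0910, 2.8880, 0.7000)
ω + α·dt = (1.3091, -0.0112, -0.2300)
Hamilton product q⊗(0,ω) = (0.2121321, -1.0606605, 0.2121321, -0.6363963)
q + ½dt·q⊗(0,ω), renormalized = (-0.6951, -0.0529, 0.7163, -0.0318)
new position p' = (-2.4300, 2.3200, 0.3800)
v' = v + a·dt = (0.8033, -0.7200, -0.2667)

p' = (-2.4300, 2.3200, 0.3800)
q' = (-0.6951, -0.0529, 0.7163, -0.0318)
v' = (0.8033, -0.7200, -0.2667)
ω' = (1.3091, -0.0112, -0.2300)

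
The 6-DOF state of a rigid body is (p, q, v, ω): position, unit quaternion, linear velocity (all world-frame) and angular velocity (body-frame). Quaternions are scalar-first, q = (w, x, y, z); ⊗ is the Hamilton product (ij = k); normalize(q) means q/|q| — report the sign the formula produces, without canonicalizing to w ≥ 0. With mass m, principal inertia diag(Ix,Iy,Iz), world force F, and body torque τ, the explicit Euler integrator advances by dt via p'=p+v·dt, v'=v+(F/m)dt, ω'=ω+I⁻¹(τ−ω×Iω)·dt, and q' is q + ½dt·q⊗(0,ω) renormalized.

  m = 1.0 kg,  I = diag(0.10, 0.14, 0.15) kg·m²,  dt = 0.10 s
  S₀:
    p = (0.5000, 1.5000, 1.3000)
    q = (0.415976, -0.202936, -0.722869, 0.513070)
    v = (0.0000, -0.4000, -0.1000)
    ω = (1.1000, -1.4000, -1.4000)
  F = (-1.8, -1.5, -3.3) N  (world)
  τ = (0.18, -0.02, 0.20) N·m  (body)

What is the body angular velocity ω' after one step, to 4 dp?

precession coupling ω×(Iω) = (0.0196, 0.0770, -0.0616)
angular accel α = (1.6040, -0.6929, 1.7440)
ω + α·dt = (1.2604, -1.4693, -1.2256)

ω' = (1.2604, -1.4693, -1.2256)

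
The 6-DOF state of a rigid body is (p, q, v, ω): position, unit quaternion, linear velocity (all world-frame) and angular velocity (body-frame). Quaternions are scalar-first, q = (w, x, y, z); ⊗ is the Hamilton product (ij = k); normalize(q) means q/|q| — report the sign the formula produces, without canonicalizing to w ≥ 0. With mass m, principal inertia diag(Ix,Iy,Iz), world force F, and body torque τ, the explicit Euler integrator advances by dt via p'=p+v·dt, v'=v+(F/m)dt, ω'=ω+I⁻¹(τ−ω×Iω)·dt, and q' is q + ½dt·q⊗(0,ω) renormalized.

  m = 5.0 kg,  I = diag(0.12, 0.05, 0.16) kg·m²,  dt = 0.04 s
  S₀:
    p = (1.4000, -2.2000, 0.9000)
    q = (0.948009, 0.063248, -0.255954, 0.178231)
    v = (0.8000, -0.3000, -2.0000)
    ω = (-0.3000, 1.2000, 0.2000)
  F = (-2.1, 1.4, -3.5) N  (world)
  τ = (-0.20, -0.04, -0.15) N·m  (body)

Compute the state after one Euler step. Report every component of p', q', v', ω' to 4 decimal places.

ω×(Iω) gyroscopic = (0.0264, 0.0024, 0.0252)
α = I⁻¹(τ − ω×Iω) = (-1.8867, -0.8480, -1.0950)
new body rate ω' = (-0.3755, 1.1661, 0.1562)
2q̇ = q⊗(0,ω) = (0.2904730, -0.5494707, 1.0714919, 0.1887132)
q' = normalize(q + ½dt·q⊗(0,ω)) = (0.9535, 0.0522, -0.2345, 0.1819)
p' = p + v·dt = (1.4320, -2.2120, 0.8200)
v' = v + a·dt = (0.7832, -0.2888, -2.0280)

p' = (1.4320, -2.2120, 0.8200)
q' = (0.9535, 0.0522, -0.2345, 0.1819)
v' = (0.7832, -0.2888, -2.0280)
ω' = (-0.3755, 1.1661, 0.1562)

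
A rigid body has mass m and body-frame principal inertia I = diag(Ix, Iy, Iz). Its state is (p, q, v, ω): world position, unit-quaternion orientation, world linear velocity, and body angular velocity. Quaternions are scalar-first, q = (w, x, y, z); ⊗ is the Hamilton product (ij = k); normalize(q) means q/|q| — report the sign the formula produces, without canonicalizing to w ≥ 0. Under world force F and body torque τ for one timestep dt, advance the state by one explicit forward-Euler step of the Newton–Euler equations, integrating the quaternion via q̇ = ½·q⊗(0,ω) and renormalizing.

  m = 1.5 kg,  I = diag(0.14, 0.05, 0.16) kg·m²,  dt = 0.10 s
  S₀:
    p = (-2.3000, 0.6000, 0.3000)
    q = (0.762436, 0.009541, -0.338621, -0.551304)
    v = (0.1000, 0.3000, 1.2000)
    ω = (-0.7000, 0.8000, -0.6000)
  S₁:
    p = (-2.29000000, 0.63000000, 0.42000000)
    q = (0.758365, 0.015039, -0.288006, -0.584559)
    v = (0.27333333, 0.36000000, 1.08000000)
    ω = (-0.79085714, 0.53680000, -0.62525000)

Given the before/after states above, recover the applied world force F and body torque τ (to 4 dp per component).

rate change Δω = (-0.09085714, -0.26320000, -0.02525000)
ω₀×(Iω₀) = (-0.0528, -0.0084, 0.0504)
τ = I·(Δω/dt) + ω₀×(Iω₀) = (-0.1800, -0.1400, 0.0100)
Δv = v₁−v₀ = (0.17333333, 0.06000000, -0.12000000)
m·(v₁−v₀)/dt = (2.6000, 0.9000, -1.8000)

F = (2.6000, 0.9000, -1.8000)
τ = (-0.1800, -0.1400, 0.0100)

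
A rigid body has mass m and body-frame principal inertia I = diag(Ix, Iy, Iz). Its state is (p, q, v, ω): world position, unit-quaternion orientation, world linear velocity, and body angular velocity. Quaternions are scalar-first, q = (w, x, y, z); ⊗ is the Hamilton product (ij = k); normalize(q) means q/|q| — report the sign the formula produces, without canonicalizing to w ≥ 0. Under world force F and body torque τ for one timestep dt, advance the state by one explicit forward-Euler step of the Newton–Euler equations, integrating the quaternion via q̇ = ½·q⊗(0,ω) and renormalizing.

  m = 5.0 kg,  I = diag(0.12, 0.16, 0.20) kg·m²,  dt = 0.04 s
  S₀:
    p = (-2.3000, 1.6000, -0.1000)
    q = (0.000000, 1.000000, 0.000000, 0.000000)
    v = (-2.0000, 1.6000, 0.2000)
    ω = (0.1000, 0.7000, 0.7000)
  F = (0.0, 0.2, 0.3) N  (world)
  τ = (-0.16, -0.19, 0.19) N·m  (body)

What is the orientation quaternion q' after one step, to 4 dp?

q⊗(0,ω) = (-0.1000000, 0.0000000, -0.7000000, 0.7000000)
q' = normalize(q + ½dt·q⊗(0,ω)) = (-0.0020, 0.9998, -0.0140, 0.0140)

q' = (-0.0020, 0.9998, -0.0140, 0.0140)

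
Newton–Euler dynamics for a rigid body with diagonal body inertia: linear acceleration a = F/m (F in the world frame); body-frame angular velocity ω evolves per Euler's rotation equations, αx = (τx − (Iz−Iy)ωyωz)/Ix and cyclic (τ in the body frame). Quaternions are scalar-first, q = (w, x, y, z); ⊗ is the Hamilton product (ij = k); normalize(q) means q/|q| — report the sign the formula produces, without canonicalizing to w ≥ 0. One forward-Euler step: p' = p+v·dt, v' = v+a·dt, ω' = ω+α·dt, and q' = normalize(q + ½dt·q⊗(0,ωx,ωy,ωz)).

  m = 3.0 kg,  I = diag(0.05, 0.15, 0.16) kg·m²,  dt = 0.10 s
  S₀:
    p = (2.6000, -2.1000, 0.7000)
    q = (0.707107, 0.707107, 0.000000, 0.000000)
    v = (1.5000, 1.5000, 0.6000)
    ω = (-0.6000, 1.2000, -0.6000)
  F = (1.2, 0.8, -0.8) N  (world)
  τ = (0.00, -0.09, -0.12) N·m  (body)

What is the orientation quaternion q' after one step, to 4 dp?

q⊗(0,ω) = (0.4242642, -0.4242642, 1.2727926, 0.4242642)
updated quaternion q' = (0.7264, 0.6840, 0.0635, 0.0212)

q' = (0.7264, 0.6840, 0.0635, 0.0212)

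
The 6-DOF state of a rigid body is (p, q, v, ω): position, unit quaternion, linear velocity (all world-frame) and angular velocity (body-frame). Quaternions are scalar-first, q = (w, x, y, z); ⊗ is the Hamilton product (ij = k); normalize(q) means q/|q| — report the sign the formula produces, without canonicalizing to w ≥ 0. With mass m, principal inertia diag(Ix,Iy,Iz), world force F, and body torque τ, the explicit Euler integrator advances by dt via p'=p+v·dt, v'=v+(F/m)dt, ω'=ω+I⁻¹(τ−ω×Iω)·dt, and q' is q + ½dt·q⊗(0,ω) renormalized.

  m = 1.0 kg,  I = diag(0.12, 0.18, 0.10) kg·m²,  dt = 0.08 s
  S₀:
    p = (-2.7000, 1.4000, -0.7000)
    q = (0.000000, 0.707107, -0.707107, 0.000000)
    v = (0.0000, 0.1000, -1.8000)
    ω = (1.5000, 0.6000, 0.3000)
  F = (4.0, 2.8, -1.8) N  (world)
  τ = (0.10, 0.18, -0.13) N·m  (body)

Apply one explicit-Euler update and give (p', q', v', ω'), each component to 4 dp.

p' = (-2.7000, 1.4080, -0.8440)
q' = (-0.0254, 0.6971, -0.7141, 0.0593)
v' = (0.3200, 0.3240, -1.9440)
ω' = (1.5763, 0.6760, 0.1528)

precession coupling ω×(Iω) = (-0.0144, 0.0090, 0.0540)
α = I⁻¹(τ − ω×Iω) = (0.9533, 0.9500, -1.8400)
ω + α·dt = (1.5763, 0.6760, 0.1528)
Hamilton product q⊗(0,ω) = (-0.6363963, -0.2121321, -0.2121321, 1.4849247)
q + ½dt·q⊗(0,ω), renormalized = (-0.0254, 0.6971, -0.7141, 0.0593)
new position p' = (-2.7000, 1.4080, -0.8440)
v + (F/m)dt = (0.3200, 0.3240, -1.9440)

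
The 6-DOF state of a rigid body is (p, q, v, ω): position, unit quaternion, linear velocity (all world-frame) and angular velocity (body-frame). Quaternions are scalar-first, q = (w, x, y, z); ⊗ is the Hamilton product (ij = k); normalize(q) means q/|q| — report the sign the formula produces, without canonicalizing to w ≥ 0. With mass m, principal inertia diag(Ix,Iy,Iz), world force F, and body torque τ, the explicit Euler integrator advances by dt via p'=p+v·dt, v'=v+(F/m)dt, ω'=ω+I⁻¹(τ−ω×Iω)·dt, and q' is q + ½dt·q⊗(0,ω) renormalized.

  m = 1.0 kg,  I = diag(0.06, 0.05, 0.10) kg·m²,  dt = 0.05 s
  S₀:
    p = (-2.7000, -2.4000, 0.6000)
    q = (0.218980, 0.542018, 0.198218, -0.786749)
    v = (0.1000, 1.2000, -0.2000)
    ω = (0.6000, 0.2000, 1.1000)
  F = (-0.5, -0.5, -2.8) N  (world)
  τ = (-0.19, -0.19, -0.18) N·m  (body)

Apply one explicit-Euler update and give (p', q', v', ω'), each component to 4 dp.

precession coupling ω×(Iω) = (0.0110, -0.0264, -0.0012)
angular accel α = (-3.3500, -3.2720, -1.7880)
ω' = ω + α·dt = (0.4325, 0.0364, 1.0106)
Hamilton product q⊗(0,ω) = (0.5005695, 0.5067776, -1.0244732, 0.2303508)
q' = normalize(q + ½dt·q⊗(0,ω)) = (0.2314, 0.5544, 0.1725, -0.7806)
linear accel F/m = (-0.5000, -0.5000, -2.8000)
new position p' = (-2.6950, -2.3400, 0.5900)
v + (F/m)dt = (0.0750, 1.1750, -0.3400)

p' = (-2.6950, -2.3400, 0.5900)
q' = (0.2314, 0.5544, 0.1725, -0.7806)
v' = (0.0750, 1.1750, -0.3400)
ω' = (0.4325, 0.0364, 1.0106)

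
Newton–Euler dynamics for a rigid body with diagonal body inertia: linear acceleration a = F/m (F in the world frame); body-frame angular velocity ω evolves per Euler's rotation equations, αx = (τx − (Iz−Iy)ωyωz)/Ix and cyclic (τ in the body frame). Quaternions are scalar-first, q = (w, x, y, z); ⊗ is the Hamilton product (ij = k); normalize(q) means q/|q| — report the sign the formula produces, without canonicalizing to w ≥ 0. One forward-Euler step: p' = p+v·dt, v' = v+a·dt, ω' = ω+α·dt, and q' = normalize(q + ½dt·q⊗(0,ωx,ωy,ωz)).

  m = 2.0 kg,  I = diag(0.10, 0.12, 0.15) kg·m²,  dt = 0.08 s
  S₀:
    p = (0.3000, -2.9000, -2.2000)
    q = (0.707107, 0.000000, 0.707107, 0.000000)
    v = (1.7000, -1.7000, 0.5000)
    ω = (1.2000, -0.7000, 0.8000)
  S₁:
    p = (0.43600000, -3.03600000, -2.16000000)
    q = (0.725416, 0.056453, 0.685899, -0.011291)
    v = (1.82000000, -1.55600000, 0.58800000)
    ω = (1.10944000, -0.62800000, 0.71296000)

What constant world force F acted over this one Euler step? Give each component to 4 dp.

F = (3.0000, 3.6000, 2.2000)

Δv = v₁−v₀ = (0.12000000, 0.14400000, 0.08800000)
applied force F = (3.0000, 3.6000, 2.2000)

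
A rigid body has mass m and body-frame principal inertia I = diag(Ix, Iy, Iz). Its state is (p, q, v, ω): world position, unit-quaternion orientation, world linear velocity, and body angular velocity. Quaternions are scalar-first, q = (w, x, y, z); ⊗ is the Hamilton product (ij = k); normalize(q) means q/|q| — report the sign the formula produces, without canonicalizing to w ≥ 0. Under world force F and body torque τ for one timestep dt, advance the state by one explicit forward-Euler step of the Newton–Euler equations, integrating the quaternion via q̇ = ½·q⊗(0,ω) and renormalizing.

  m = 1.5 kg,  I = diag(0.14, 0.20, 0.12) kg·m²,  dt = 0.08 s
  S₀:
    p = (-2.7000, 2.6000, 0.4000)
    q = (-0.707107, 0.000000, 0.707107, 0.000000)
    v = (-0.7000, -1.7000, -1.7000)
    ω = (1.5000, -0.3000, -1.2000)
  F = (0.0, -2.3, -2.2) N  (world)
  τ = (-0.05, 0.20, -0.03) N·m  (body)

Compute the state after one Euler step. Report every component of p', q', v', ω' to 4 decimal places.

a = F/m = (0.0000, -1.5333, -1.4667)
new position p' = (-2.7560, 2.4640, 0.2640)
v' = v + a·dt = (-0.7000, -1.8227, -1.8173)
gyro term ω×Iω = (-0.0288, -0.0360, -0.0270)
(τ − ω×Iω)/I = (-0.1514, 1.1800, -0.0250)
new body rate ω' = (1.4879, -0.2056, -1.2020)
q⊗(0,ω) = (0.2121321, -1.9091889, 0.2121321, -0.2121321)
q' = normalize(q + ½dt·q⊗(0,ω)) = (-0.6965, -0.0761, 0.7134, -0.0085)

p' = (-2.7560, 2.4640, 0.2640)
q' = (-0.6965, -0.0761, 0.7134, -0.0085)
v' = (-0.7000, -1.8227, -1.8173)
ω' = (1.4879, -0.2056, -1.2020)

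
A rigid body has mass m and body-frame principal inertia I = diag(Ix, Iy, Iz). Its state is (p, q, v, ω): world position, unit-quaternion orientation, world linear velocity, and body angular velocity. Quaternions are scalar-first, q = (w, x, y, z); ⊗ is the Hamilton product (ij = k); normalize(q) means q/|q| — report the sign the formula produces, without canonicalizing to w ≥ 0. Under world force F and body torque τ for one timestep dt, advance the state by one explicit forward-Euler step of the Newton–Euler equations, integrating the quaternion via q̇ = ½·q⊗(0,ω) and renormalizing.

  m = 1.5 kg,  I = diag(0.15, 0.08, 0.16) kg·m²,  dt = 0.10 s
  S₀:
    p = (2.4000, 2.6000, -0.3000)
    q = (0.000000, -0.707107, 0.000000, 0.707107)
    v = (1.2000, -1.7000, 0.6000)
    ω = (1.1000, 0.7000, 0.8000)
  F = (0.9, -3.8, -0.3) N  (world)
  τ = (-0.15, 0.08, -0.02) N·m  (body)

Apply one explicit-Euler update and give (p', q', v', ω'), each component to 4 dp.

p' = (2.5200, 2.4300, -0.2400)
q' = (0.0106, -0.7297, 0.0670, 0.6804)
v' = (1.2600, -1.9533, 0.5800)
ω' = (0.9701, 0.8110, 0.8212)

a = F/m = (0.6000, -2.5333, -0.2000)
p + v·dt = (2.5200, 2.4300, -0.2400)
v' = v + a·dt = (1.2600, -1.9533, 0.5800)
α = I⁻¹(τ − ω×Iω) = (-1.2987, 1.1100, 0.2119)
ω + α·dt = (0.9701, 0.8110, 0.8212)
2q̇ = q⊗(0,ω) = (0.2121321, -0.4949749, 1.3435033, -0.4949749)
updated quaternion q' = (0.0106, -0.7297, 0.0670, 0.6804)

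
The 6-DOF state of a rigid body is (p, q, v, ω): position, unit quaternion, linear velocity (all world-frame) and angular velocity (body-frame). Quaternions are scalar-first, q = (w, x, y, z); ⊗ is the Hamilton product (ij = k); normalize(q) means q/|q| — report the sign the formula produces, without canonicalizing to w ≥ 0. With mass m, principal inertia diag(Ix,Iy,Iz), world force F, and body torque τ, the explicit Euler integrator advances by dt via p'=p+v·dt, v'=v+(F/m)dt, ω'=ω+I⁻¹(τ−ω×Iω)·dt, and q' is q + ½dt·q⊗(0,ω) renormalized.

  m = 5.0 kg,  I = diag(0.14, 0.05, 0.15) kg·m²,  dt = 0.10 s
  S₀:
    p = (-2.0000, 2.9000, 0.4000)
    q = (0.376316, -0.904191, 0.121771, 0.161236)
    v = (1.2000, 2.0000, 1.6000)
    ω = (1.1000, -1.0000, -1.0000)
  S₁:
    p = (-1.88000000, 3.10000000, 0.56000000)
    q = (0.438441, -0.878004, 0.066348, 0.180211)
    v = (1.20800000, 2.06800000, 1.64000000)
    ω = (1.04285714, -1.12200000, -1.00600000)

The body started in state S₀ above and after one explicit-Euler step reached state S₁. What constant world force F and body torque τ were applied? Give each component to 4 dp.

velocity change Δv = (0.00800000, 0.06800000, 0.04000000)
applied force F = (0.4000, 3.4000, 2.0000)
ω₁ − ω₀ = (-0.05714286, -0.12200000, -0.00600000)
applied torque τ = (0.0200, -0.0500, 0.0900)

F = (0.4000, 3.4000, 2.0000)
τ = (0.0200, -0.0500, 0.0900)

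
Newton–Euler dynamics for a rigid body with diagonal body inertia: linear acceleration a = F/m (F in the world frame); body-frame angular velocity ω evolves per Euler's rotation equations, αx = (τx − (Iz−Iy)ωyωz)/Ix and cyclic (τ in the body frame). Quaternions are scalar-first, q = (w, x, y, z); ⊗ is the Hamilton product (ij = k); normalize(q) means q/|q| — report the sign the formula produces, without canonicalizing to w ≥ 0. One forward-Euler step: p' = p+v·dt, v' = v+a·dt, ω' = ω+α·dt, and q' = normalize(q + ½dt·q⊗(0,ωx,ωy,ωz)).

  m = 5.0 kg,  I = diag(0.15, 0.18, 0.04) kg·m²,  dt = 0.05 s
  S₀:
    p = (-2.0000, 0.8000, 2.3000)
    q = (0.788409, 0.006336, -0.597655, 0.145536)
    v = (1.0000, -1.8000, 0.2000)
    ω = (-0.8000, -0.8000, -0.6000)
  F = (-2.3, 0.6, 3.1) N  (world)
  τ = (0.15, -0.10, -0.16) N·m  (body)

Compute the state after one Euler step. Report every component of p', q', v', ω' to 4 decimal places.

p' = (-1.9500, 0.7100, 2.3100)
q' = (0.7784, 0.0024, -0.6159, 0.1216)
v' = (0.9770, -1.7940, 0.2310)
ω' = (-0.7276, -0.8424, -0.8240)

linear accel F/m = (-0.4600, 0.1200, 0.6200)
p' = p + v·dt = (-1.9500, 0.7100, 2.3100)
v' = v + a·dt = (0.9770, -1.7940, 0.2310)
precession coupling ω×(Iω) = (-0.0672, 0.0528, 0.0192)
angular accel α = (1.4480, -0.8489, -4.4800)
new body rate ω' = (-0.7276, -0.8424, -0.8240)
Hamilton product q⊗(0,ω) = (-0.3857336, -0.1557054, -0.7433544, -0.9562382)
q' = normalize(q + ½dt·q⊗(0,ω)) = (0.7784, 0.0024, -0.6159, 0.1216)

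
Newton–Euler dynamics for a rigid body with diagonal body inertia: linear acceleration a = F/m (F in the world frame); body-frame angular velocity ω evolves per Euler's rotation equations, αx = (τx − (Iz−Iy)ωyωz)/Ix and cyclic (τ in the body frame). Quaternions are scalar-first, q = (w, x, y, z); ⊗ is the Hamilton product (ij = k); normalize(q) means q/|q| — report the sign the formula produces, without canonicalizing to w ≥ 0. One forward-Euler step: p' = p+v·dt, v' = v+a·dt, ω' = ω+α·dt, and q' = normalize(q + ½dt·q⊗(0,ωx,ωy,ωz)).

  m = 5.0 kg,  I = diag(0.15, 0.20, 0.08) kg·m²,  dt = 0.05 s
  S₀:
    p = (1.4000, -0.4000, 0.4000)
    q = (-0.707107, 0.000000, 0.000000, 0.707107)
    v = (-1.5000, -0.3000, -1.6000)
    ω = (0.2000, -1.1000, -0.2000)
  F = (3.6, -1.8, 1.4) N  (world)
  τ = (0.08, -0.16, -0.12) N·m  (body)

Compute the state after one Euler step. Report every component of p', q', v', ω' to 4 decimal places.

(τ − ω×Iω)/I = (0.7093, -0.7860, -1.3625)
ω + α·dt = (0.2355, -1.1393, -0.2681)
q⊗(0,ω) = (0.1414214, 0.6363963, 0.9192391, 0.1414214)
q + ½dt·q⊗(0,ω), renormalized = (-0.7033, 0.0159, 0.0230, 0.7104)
p' = p + v·dt = (1.3250, -0.4150, 0.3200)
v' = v + a·dt = (-1.4640, -0.3180, -1.5860)

p' = (1.3250, -0.4150, 0.3200)
q' = (-0.7033, 0.0159, 0.0230, 0.7104)
v' = (-1.4640, -0.3180, -1.5860)
ω' = (0.2355, -1.1393, -0.2681)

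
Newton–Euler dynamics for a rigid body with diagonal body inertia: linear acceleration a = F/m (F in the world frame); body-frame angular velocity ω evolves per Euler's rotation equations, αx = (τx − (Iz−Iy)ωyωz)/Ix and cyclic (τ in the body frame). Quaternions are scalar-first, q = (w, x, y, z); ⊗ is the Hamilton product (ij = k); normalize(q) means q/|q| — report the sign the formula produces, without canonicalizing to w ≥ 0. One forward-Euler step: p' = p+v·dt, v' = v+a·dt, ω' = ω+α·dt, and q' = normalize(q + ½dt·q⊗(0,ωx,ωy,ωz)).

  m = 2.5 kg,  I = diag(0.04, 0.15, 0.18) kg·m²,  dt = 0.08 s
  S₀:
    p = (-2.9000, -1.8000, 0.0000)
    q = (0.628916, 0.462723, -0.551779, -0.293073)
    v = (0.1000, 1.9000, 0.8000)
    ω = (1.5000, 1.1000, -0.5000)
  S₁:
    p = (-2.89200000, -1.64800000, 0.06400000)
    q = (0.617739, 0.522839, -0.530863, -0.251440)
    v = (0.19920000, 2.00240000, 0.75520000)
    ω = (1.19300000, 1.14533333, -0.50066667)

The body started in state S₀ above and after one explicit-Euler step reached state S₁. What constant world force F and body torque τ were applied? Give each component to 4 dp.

velocity change Δv = (0.09920000, 0.10240000, -0.04480000)
m·(v₁−v₀)/dt = (3.1000, 3.2000, -1.4000)
Δω = ω₁−ω₀ = (-0.30700000, 0.04533333, -0.00066667)
gyro term ω₀×Iω₀ = (-0.0165, 0.1050, 0.1815)
I·α + gyro = (-0.1700, 0.1900, 0.1800)

F = (3.1000, 3.2000, -1.4000)
τ = (-0.1700, 0.1900, 0.1800)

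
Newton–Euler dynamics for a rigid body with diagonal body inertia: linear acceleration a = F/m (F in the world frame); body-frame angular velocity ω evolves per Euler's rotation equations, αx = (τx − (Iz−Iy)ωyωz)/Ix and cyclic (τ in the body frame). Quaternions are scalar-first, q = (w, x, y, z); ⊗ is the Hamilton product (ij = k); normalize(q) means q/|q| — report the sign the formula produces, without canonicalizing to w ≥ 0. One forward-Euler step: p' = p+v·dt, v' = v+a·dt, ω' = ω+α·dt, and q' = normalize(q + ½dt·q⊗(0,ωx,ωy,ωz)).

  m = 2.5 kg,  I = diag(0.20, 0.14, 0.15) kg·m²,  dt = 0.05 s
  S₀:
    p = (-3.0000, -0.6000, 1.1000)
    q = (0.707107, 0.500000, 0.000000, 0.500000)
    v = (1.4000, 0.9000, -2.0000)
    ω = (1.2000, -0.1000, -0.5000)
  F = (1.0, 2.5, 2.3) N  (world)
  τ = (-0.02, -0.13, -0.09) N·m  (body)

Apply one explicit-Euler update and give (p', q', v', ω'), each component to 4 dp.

p' = (-2.9300, -0.5550, 1.0000)
q' = (0.6980, 0.5222, 0.0195, 0.4897)
v' = (1.4200, 0.9500, -1.9540)
ω' = (1.1949, -0.1357, -0.5324)

new position p' = (-2.9300, -0.5550, 1.0000)
new velocity v' = (1.4200, 0.9500, -1.9540)
(τ − ω×Iω)/I = (-0.1025, -0.7143, -0.6480)
ω' = ω + α·dt = (1.1949, -0.1357, -0.5324)
Hamilton product q⊗(0,ω) = (-0.3500000, 0.8985284, 0.7792893, -0.4035535)
updated quaternion q' = (0.6980, 0.5222, 0.0195, 0.4897)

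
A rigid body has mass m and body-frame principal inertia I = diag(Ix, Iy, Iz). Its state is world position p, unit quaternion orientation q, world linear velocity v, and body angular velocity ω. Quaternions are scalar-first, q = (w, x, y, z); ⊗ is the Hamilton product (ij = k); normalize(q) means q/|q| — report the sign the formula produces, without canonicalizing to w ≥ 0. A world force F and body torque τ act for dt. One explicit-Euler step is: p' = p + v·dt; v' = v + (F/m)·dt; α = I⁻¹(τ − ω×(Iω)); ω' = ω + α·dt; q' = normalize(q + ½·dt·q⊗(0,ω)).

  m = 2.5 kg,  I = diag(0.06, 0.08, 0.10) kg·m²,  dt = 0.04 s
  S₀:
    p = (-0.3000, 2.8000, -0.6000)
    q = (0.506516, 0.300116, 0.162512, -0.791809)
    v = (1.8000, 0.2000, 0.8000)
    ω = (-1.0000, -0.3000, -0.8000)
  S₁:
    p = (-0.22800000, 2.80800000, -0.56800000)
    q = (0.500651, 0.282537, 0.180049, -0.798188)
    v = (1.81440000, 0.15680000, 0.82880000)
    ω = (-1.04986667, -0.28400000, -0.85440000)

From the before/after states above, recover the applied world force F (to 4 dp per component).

F = (0.9000, -2.7000, 1.8000)

v₁ − v₀ = (0.01440000, -0.04320000, 0.02880000)
m·(v₁−v₀)/dt = (0.9000, -2.7000, 1.8000)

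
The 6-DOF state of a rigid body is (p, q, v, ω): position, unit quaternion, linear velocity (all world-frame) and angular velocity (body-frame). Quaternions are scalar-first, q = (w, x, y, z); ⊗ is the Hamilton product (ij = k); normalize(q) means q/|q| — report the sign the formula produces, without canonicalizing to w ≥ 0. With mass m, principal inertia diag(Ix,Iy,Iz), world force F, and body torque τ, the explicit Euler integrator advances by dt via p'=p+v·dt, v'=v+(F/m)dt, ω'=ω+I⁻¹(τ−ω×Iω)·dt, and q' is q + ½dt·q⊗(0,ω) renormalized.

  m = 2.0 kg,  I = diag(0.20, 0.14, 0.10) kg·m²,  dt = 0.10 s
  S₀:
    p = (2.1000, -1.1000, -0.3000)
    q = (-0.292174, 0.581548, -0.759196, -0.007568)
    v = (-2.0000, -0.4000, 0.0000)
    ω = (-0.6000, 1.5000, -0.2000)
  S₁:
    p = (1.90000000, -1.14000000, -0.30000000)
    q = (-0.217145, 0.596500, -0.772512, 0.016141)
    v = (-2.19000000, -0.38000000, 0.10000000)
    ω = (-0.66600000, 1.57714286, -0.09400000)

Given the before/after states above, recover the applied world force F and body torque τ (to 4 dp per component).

F = (-3.8000, 0.4000, 2.0000)
τ = (-0.1200, 0.1200, 0.1600)

Δv = v₁−v₀ = (-0.19000000, 0.02000000, 0.10000000)
applied force F = (-3.8000, 0.4000, 2.0000)
Δω = ω₁−ω₀ = (-0.06600000, 0.07714286, 0.10600000)
precession coupling = (0.0120, 0.0120, 0.0540)
I·α + gyro = (-0.1200, 0.1200, 0.1600)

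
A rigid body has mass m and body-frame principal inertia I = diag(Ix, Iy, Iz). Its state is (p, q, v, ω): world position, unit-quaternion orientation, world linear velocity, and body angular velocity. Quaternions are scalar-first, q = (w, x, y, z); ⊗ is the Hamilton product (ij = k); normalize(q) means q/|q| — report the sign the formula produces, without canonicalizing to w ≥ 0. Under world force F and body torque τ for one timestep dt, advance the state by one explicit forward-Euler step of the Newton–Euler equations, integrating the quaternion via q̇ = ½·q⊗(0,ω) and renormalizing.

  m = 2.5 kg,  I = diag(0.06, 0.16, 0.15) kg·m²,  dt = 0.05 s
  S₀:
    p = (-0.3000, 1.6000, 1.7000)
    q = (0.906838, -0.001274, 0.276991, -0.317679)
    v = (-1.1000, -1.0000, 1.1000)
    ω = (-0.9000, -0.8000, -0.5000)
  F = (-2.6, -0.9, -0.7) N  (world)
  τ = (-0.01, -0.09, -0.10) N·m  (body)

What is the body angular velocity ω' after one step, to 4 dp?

ω' = (-0.9050, -0.8155, -0.5573)

gyro term ω×Iω = (-0.0040, -0.0405, 0.0720)
(τ − ω×Iω)/I = (-0.1000, -0.3094, -1.1467)
ω + α·dt = (-0.9050, -0.8155, -0.5573)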